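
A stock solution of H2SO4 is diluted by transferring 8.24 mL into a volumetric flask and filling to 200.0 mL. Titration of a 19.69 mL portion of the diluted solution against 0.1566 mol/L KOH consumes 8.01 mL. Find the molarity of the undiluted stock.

n(KOH) = 0.1566 x 0.008010 = 0.001254 mol.
n(H2SO4) in the aliquot = 0.001254 x 1/2 = 0.0006272 mol.
[diluted H2SO4] = 0.0006272 / 0.01969 = 0.03185 M.
Dilution factor = 200.0/8.240 = 24.27, so [stock] = 0.03185 x 24.27 = 0.773 M.

0.773 M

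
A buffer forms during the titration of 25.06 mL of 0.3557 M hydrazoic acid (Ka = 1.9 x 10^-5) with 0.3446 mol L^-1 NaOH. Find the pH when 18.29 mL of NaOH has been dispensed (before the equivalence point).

5.10

Initial n(HN3) = 0.3557 x 0.02506 = 0.008914 mol.
n(NaOH) added = 0.3446 x 0.01829 = 0.006303 mol, converting that many moles of HN3 to N3-.
Remaining n(HN3) = 0.002611 mol; n(N3-) = 0.006303 mol.
By Henderson-Hasselbalch, pH = pKa + log([A^-]/[HA]) = 4.72 + log(0.006303/0.002611) = 4.72 + (+0.38) = 5.10.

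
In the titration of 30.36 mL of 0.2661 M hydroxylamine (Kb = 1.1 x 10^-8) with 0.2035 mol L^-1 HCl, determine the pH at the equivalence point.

3.49

n(NH2OH) = 0.2661 x 0.03036 = 0.008079 mol; V(HCl) at equivalence = 0.008079/0.2035 = 0.03970 L.
At equivalence the base is fully converted to NH3OH+; total volume = 0.07006 L, so [NH3OH+] = 0.008079/0.07006 = 0.1153 M.
Ka(NH3OH+) = Kw/Kb = 1.0e-14 / 1.1 x 10^-8 = 9.09e-7.
[H^+] = sqrt(Ka x [NH3OH+]) = sqrt(9.09e-7 x 0.1153) = 0.000324 M.
pH = -log(0.000324) = 3.49.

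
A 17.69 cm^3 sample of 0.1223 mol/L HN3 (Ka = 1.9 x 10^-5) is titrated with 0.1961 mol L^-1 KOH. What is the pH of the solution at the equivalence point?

n(HN3) = 0.1223 x 0.01769 = 0.002163 mol; V(KOH) at equivalence = 0.002163/0.1961 = 0.01103 L.
At equivalence all the acid is converted to N3-; total volume = 0.01769 + 0.01103 = 0.02872 L, so [N3-] = 0.002163/0.02872 = 0.07532 M.
Kb = Kw/Ka = 1.0e-14 / 1.9 x 10^-5 = 5.26e-10.
[OH^-] = sqrt(Kb x [N3-]) = sqrt(5.26e-10 x 0.07532) = 6.30e-6 M.
pOH = 5.20, so pH = 14.00 - 5.20 = 8.80.

8.80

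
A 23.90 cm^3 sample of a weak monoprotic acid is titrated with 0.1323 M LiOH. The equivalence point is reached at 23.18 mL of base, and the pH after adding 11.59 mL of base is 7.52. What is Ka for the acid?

11.59 mL is half of the equivalence volume, so this is the half-equivalence point where [HA] = [A^-].
At half-equivalence pH = pKa, so pKa = 7.52.
Ka = 10^(-7.52) = 3.0 x 10^-8.

3.0 x 10^-8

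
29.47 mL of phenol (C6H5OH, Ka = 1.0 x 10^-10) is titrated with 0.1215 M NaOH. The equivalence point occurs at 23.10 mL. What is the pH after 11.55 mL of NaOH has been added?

11.55 mL is exactly half the equivalence volume (23.10/2), i.e. the half-equivalence point.
There, n(HA) = n(A^-), so pH = pKa = -log(1.0 x 10^-10) = 10.00.

10.00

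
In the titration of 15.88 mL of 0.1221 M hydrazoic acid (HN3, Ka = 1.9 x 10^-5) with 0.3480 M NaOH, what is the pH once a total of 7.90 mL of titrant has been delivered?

n(acid) = 0.1221 x 0.01588 = 0.001939 mol; n(NaOH) added = 0.3480 x 0.007900 = 0.002749 mol.
Base is in excess by 0.002749 - 0.001939 = 0.0008103 mol in a total volume of 0.02378 L.
[OH^-] = 0.0008103/0.02378 = 0.03407 M, so pOH = 1.47 and pH = 14.00 - 1.47 = 12.53.

12.53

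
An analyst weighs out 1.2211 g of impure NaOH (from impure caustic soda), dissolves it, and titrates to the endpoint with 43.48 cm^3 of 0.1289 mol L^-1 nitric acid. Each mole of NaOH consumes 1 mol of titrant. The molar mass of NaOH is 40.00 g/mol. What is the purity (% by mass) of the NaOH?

18.4%

n(HNO3) = 0.1289 x 0.04348 = 0.005605 mol.
n(NaOH) = 0.005605 / 1 = 0.005605 mol.
mass of NaOH = 0.005605 x 40.00 = 0.2242 g.
% purity = 0.2242 / 1.2211 x 100 = 18.4%.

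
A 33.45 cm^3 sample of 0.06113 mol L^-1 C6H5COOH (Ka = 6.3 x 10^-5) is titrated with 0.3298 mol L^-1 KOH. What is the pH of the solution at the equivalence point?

n(C6H5COOH) = 0.06113 x 0.03345 = 0.002045 mol; V(KOH) at equivalence = 0.002045/0.3298 = 0.006200 L.
At equivalence all the acid is converted to C6H5COO-; total volume = 0.03345 + 0.006200 = 0.03965 L, so [C6H5COO-] = 0.002045/0.03965 = 0.05157 M.
Kb = Kw/Ka = 1.0e-14 / 6.3 x 10^-5 = 1.59e-10.
[OH^-] = sqrt(Kb x [C6H5COO-]) = sqrt(1.59e-10 x 0.05157) = 2.86e-6 M.
pOH = 5.54, so pH = 14.00 - 5.54 = 8.46.

8.46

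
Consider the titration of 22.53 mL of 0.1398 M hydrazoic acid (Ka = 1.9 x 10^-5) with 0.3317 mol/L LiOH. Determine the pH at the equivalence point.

n(HN3) = 0.1398 x 0.02253 = 0.003150 mol; V(LiOH) at equivalence = 0.003150/0.3317 = 0.009496 L.
At equivalence all the acid is converted to N3-; total volume = 0.02253 + 0.009496 = 0.03203 L, so [N3-] = 0.003150/0.03203 = 0.09835 M.
Kb = Kw/Ka = 1.0e-14 / 1.9 x 10^-5 = 5.26e-10.
[OH^-] = sqrt(Kb x [N3-]) = sqrt(5.26e-10 x 0.09835) = 7.19e-6 M.
pOH = 5.14, so pH = 14.00 - 5.14 = 8.86.

8.86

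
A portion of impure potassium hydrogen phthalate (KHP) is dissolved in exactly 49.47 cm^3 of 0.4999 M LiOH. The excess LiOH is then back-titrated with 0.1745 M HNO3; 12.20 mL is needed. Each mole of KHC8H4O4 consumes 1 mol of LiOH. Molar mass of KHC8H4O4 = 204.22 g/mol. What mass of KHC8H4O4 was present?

Total n(LiOH) added = 0.4999 x 0.04947 = 0.02473 mol.
n(HNO3) used = 0.1745 x 0.01220 = 0.002129 mol, which equals the excess n(LiOH).
So n(LiOH) consumed by the sample = 0.02473 - 0.002129 = 0.02260 mol.
n(KHC8H4O4) = 0.02260 / 1 = 0.02260 mol.
mass = 0.02260 mol x 204.22 g/mol = 4.62 g.

4.62 g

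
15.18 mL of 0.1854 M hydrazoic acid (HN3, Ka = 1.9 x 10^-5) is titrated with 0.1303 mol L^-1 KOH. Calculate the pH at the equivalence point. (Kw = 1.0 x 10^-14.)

8.80

n(HN3) = 0.1854 x 0.01518 = 0.002814 mol; V(KOH) at equivalence = 0.002814/0.1303 = 0.02160 L.
At equivalence all the acid is converted to N3-; total volume = 0.01518 + 0.02160 = 0.03678 L, so [N3-] = 0.002814/0.03678 = 0.07652 M.
Kb = Kw/Ka = 1.0e-14 / 1.9 x 10^-5 = 5.26e-10.
[OH^-] = sqrt(Kb x [N3-]) = sqrt(5.26e-10 x 0.07652) = 6.35e-6 M.
pOH = 5.20, so pH = 14.00 - 5.20 = 8.80.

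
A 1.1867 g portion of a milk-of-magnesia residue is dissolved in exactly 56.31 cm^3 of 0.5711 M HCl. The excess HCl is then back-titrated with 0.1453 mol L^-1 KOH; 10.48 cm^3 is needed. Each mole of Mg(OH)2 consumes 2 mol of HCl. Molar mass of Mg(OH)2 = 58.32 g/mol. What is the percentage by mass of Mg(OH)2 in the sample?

75.3%

Total n(HCl) added = 0.5711 x 0.05631 = 0.03216 mol.
n(KOH) used = 0.1453 x 0.01048 = 0.001523 mol, which equals the excess n(HCl).
So n(HCl) consumed by the sample = 0.03216 - 0.001523 = 0.03064 mol.
n(Mg(OH)2) = 0.03064 / 2 = 0.01532 mol.
mass Mg(OH)2 = 0.01532 x 58.32 = 0.8933 g, so %Mg(OH)2 = 0.8933/1.1867 x 100 = 75.3%.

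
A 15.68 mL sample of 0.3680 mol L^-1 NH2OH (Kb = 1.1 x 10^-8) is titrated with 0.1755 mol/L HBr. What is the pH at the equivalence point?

n(NH2OH) = 0.3680 x 0.01568 = 0.005770 mol; V(HBr) at equivalence = 0.005770/0.1755 = 0.03288 L.
At equivalence the base is fully converted to NH3OH+; total volume = 0.04856 L, so [NH3OH+] = 0.005770/0.04856 = 0.1188 M.
Ka(NH3OH+) = Kw/Kb = 1.0e-14 / 1.1 x 10^-8 = 9.09e-7.
[H^+] = sqrt(Ka x [NH3OH+]) = sqrt(9.09e-7 x 0.1188) = 0.000329 M.
pH = -log(0.000329) = 3.48.

3.48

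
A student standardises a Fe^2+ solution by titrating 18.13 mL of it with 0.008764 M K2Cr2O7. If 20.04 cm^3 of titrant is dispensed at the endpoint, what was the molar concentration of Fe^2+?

0.0581 M

n(K2Cr2O7) = 0.008764 x 0.02004 = 0.0001756 mol.
From the balanced equation, 1 mol K2Cr2O7 reacts with 6 mol Fe^2+, so n(Fe^2+) = 0.0001756 x 6/1 = 0.001054 mol.
[Fe^2+] = 0.001054 / 0.01813 L = 0.0581 M.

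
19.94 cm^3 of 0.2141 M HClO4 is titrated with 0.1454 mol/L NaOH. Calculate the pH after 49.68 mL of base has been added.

12.63

n(acid) = 0.2141 x 0.01994 = 0.004269 mol; n(NaOH) added = 0.1454 x 0.04968 = 0.007223 mol.
Base is in excess by 0.007223 - 0.004269 = 0.002954 mol in a total volume of 0.06962 L.
[OH^-] = 0.002954/0.06962 = 0.04243 M, so pOH = 1.37 and pH = 14.00 - 1.37 = 12.63.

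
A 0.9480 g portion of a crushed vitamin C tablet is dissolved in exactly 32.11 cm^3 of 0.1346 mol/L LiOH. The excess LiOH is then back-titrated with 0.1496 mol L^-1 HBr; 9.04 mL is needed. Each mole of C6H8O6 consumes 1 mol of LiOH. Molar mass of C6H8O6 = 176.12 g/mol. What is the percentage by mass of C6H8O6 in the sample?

Total n(LiOH) added = 0.1346 x 0.03211 = 0.004322 mol.
n(HBr) used = 0.1496 x 0.009040 = 0.001352 mol, which equals the excess n(LiOH).
So n(LiOH) consumed by the sample = 0.004322 - 0.001352 = 0.002970 mol.
n(C6H8O6) = 0.002970 / 1 = 0.002970 mol.
mass C6H8O6 = 0.002970 x 176.12 = 0.5230 g, so %C6H8O6 = 0.5230/0.9480 x 100 = 55.2%.

55.2%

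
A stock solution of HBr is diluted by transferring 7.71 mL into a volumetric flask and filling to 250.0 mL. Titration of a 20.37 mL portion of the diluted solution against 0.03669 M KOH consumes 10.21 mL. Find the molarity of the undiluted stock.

0.596 M

n(KOH) = 0.03669 x 0.01021 = 0.0003746 mol.
n(HBr) in the aliquot = 0.0003746 mol.
[diluted HBr] = 0.0003746 / 0.02037 = 0.01839 M.
Dilution factor = 250.0/7.710 = 32.43, so [stock] = 0.01839 x 32.43 = 0.596 M.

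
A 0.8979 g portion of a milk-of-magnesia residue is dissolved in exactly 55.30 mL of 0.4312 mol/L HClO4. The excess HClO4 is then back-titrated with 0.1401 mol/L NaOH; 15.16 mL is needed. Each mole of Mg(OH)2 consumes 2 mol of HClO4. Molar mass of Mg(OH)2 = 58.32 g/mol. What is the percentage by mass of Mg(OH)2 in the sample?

Total n(HClO4) added = 0.4312 x 0.05530 = 0.02385 mol.
n(NaOH) used = 0.1401 x 0.01516 = 0.002124 mol, which equals the excess n(HClO4).
So n(HClO4) consumed by the sample = 0.02385 - 0.002124 = 0.02172 mol.
n(Mg(OH)2) = 0.02172 / 2 = 0.01086 mol.
mass Mg(OH)2 = 0.01086 x 58.32 = 0.6334 g, so %Mg(OH)2 = 0.6334/0.8979 x 100 = 70.5%.

70.5%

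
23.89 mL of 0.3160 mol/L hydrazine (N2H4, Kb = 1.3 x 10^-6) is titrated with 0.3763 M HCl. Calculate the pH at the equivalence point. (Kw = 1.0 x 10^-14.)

n(N2H4) = 0.3160 x 0.02389 = 0.007549 mol; V(HCl) at equivalence = 0.007549/0.3763 = 0.02006 L.
At equivalence the base is fully converted to N2H5+; total volume = 0.04395 L, so [N2H5+] = 0.007549/0.04395 = 0.1718 M.
Ka(N2H5+) = Kw/Kb = 1.0e-14 / 1.3 x 10^-6 = 7.69e-9.
[H^+] = sqrt(Ka x [N2H5+]) = sqrt(7.69e-9 x 0.1718) = 3.63e-5 M.
pH = -log(3.63e-5) = 4.44.

4.44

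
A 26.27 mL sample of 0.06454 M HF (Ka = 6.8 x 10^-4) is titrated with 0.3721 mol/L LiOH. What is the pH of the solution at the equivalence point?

n(HF) = 0.06454 x 0.02627 = 0.001695 mol; V(LiOH) at equivalence = 0.001695/0.3721 = 0.004556 L.
At equivalence all the acid is converted to F-; total volume = 0.02627 + 0.004556 = 0.03083 L, so [F-] = 0.001695/0.03083 = 0.05500 M.
Kb = Kw/Ka = 1.0e-14 / 6.8 x 10^-4 = 1.47e-11.
[OH^-] = sqrt(Kb x [F-]) = sqrt(1.47e-11 x 0.05500) = 8.99e-7 M.
pOH = 6.05, so pH = 14.00 - 6.05 = 7.95.

7.95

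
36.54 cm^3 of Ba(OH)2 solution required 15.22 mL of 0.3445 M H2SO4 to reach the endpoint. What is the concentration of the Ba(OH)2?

n(H2SO4) delivered = 0.3445 x 0.01522 = 0.005243 mol.
For a 1:1 reaction, n(Ba(OH)2) = 0.005243 mol.
[Ba(OH)2] = 0.005243 mol / 0.03654 L = 0.143 M.

0.143 M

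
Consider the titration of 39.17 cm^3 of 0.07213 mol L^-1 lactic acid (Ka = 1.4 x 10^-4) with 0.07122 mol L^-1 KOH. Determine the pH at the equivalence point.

n(HC3H5O3) = 0.07213 x 0.03917 = 0.002825 mol; V(KOH) at equivalence = 0.002825/0.07122 = 0.03967 L.
At equivalence all the acid is converted to C3H5O3-; total volume = 0.03917 + 0.03967 = 0.07884 L, so [C3H5O3-] = 0.002825/0.07884 = 0.03584 M.
Kb = Kw/Ka = 1.0e-14 / 1.4 x 10^-4 = 7.14e-11.
[OH^-] = sqrt(Kb x [C3H5O3-]) = sqrt(7.14e-11 x 0.03584) = 1.60e-6 M.
pOH = 5.80, so pH = 14.00 - 5.80 = 8.20.

8.20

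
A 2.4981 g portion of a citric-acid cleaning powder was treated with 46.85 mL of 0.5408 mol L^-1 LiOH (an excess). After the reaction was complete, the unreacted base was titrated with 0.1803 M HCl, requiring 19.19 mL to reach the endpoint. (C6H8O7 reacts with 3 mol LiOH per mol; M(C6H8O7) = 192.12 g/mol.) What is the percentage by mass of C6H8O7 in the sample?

Total n(LiOH) added = 0.5408 x 0.04685 = 0.02534 mol.
n(HCl) used = 0.1803 x 0.01919 = 0.003460 mol, which equals the excess n(LiOH).
So n(LiOH) consumed by the sample = 0.02534 - 0.003460 = 0.02188 mol.
n(C6H8O7) = 0.02188 / 3 = 0.007292 mol.
mass C6H8O7 = 0.007292 x 192.12 = 1.401 g, so %C6H8O7 = 1.401/2.4981 x 100 = 56.1%.

56.1%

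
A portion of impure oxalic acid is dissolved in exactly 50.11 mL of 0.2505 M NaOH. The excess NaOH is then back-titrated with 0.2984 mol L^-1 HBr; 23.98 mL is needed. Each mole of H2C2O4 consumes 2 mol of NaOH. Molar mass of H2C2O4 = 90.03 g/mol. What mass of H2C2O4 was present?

Total n(NaOH) added = 0.2505 x 0.05011 = 0.01255 mol.
n(HBr) used = 0.2984 x 0.02398 = 0.007156 mol, which equals the excess n(NaOH).
So n(NaOH) consumed by the sample = 0.01255 - 0.007156 = 0.005397 mol.
n(H2C2O4) = 0.005397 / 2 = 0.002698 mol.
mass = 0.002698 mol x 90.03 g/mol = 0.243 g.

0.243 g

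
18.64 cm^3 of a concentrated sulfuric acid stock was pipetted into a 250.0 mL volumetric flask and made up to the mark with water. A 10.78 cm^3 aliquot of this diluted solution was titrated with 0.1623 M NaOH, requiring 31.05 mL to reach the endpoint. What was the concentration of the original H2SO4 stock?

3.13 M

n(NaOH) = 0.1623 x 0.03105 = 0.005039 mol.
n(H2SO4) in the aliquot = 0.005039 x 1/2 = 0.002520 mol.
[diluted H2SO4] = 0.002520 / 0.01078 = 0.2337 M.
Dilution factor = 250.0/18.64 = 13.41, so [stock] = 0.2337 x 13.41 = 3.13 M.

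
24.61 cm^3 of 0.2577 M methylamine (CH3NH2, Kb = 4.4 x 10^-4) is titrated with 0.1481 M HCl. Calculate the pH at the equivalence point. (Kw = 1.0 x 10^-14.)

5.84

n(CH3NH2) = 0.2577 x 0.02461 = 0.006342 mol; V(HCl) at equivalence = 0.006342/0.1481 = 0.04282 L.
At equivalence the base is fully converted to CH3NH3+; total volume = 0.06743 L, so [CH3NH3+] = 0.006342/0.06743 = 0.09405 M.
Ka(CH3NH3+) = Kw/Kb = 1.0e-14 / 4.4 x 10^-4 = 2.27e-11.
[H^+] = sqrt(Ka x [CH3NH3+]) = sqrt(2.27e-11 x 0.09405) = 1.46e-6 M.
pH = -log(1.46e-6) = 5.84.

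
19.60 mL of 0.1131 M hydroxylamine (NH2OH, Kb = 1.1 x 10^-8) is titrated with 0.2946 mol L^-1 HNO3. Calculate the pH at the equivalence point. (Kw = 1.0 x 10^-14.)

n(NH2OH) = 0.1131 x 0.01960 = 0.002217 mol; V(HNO3) at equivalence = 0.002217/0.2946 = 0.007525 L.
At equivalence the base is fully converted to NH3OH+; total volume = 0.02712 L, so [NH3OH+] = 0.002217/0.02712 = 0.08172 M.
Ka(NH3OH+) = Kw/Kb = 1.0e-14 / 1.1 x 10^-8 = 9.09e-7.
[H^+] = sqrt(Ka x [NH3OH+]) = sqrt(9.09e-7 x 0.08172) = 0.000273 M.
pH = -log(0.000273) = 3.56.

3.56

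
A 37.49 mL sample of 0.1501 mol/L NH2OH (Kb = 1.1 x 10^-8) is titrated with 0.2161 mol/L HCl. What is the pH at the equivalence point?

3.55

n(NH2OH) = 0.1501 x 0.03749 = 0.005627 mol; V(HCl) at equivalence = 0.005627/0.2161 = 0.02604 L.
At equivalence the base is fully converted to NH3OH+; total volume = 0.06353 L, so [NH3OH+] = 0.005627/0.06353 = 0.08858 M.
Ka(NH3OH+) = Kw/Kb = 1.0e-14 / 1.1 x 10^-8 = 9.09e-7.
[H^+] = sqrt(Ka x [NH3OH+]) = sqrt(9.09e-7 x 0.08858) = 0.000284 M.
pH = -log(0.000284) = 3.55.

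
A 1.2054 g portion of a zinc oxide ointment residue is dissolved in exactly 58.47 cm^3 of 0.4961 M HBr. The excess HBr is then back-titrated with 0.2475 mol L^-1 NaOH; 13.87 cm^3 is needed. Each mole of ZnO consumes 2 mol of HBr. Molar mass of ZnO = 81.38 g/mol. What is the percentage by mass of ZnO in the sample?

Total n(HBr) added = 0.4961 x 0.05847 = 0.02901 mol.
n(NaOH) used = 0.2475 x 0.01387 = 0.003433 mol, which equals the excess n(HBr).
So n(HBr) consumed by the sample = 0.02901 - 0.003433 = 0.02557 mol.
n(ZnO) = 0.02557 / 2 = 0.01279 mol.
mass ZnO = 0.01279 x 81.38 = 1.041 g, so %ZnO = 1.041/1.2054 x 100 = 86.3%.

86.3%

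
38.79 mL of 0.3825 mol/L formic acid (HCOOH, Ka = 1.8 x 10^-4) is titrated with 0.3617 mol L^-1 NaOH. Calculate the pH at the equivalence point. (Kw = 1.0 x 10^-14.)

n(HCOOH) = 0.3825 x 0.03879 = 0.01484 mol; V(NaOH) at equivalence = 0.01484/0.3617 = 0.04102 L.
At equivalence all the acid is converted to HCOO-; total volume = 0.03879 + 0.04102 = 0.07981 L, so [HCOO-] = 0.01484/0.07981 = 0.1859 M.
Kb = Kw/Ka = 1.0e-14 / 1.8 x 10^-4 = 5.56e-11.
[OH^-] = sqrt(Kb x [HCOO-]) = sqrt(5.56e-11 x 0.1859) = 3.21e-6 M.
pOH = 5.49, so pH = 14.00 - 5.49 = 8.51.

8.51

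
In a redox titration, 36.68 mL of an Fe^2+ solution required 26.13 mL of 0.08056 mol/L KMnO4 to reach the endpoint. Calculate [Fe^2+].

0.287 M

n(KMnO4) = 0.08056 x 0.02613 = 0.002105 mol.
From the balanced equation, 1 mol KMnO4 reacts with 5 mol Fe^2+, so n(Fe^2+) = 0.002105 x 5/1 = 0.01053 mol.
[Fe^2+] = 0.01053 / 0.03668 L = 0.287 M.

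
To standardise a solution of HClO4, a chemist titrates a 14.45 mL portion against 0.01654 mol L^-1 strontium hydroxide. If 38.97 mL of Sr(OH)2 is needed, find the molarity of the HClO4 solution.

n(Sr(OH)2) delivered = 0.01654 x 0.03897 = 0.0006446 mol.
The reaction is 2 HClO4 + 1 Sr(OH)2, so n(HClO4) = 0.0006446 x 2/1 = 0.001289 mol.
[HClO4] = 0.001289 mol / 0.01445 L = 0.0892 M.

0.0892 M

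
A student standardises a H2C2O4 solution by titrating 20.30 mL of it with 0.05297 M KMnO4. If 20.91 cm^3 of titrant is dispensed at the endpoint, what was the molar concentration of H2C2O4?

n(KMnO4) = 0.05297 x 0.02091 = 0.001108 mol.
From the balanced equation, 2 mol KMnO4 reacts with 5 mol H2C2O4, so n(H2C2O4) = 0.001108 x 5/2 = 0.002769 mol.
[H2C2O4] = 0.002769 / 0.02030 L = 0.136 M.

0.136 M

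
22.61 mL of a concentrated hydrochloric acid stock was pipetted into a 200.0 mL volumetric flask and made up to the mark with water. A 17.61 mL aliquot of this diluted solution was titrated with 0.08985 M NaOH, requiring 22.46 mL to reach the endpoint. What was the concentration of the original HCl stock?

n(NaOH) = 0.08985 x 0.02246 = 0.002018 mol.
n(HCl) in the aliquot = 0.002018 mol.
[diluted HCl] = 0.002018 / 0.01761 = 0.1146 M.
Dilution factor = 200.0/22.61 = 8.846, so [stock] = 0.1146 x 8.846 = 1.01 M.

1.01 M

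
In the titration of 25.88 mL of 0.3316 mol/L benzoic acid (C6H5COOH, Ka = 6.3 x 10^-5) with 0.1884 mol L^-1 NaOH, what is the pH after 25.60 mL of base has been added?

Initial n(C6H5COOH) = 0.3316 x 0.02588 = 0.008582 mol.
n(NaOH) added = 0.1884 x 0.02560 = 0.004823 mol, converting that many moles of C6H5COOH to C6H5COO-.
Remaining n(C6H5COOH) = 0.003759 mol; n(C6H5COO-) = 0.004823 mol.
By Henderson-Hasselbalch, pH = pKa + log([A^-]/[HA]) = 4.20 + log(0.004823/0.003759) = 4.20 + (+0.11) = 4.31.

4.31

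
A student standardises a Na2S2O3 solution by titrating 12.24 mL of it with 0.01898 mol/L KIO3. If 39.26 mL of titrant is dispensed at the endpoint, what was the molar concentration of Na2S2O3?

n(KIO3) = 0.01898 x 0.03926 = 0.0007452 mol.
From the balanced equation, 1 mol KIO3 reacts with 6 mol Na2S2O3, so n(Na2S2O3) = 0.0007452 x 6/1 = 0.004471 mol.
[Na2S2O3] = 0.004471 / 0.01224 L = 0.365 M.

0.365 M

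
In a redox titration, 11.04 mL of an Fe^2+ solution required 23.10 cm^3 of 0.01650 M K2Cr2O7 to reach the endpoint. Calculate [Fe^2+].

n(K2Cr2O7) = 0.01650 x 0.02310 = 0.0003812 mol.
From the balanced equation, 1 mol K2Cr2O7 reacts with 6 mol Fe^2+, so n(Fe^2+) = 0.0003812 x 6/1 = 0.002287 mol.
[Fe^2+] = 0.002287 / 0.01104 L = 0.207 M.

0.207 M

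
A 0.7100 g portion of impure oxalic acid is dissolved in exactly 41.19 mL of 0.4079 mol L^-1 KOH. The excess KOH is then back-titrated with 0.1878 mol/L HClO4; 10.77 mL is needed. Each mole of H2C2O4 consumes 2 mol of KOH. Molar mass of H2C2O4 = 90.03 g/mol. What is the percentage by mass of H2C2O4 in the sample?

93.7%

Total n(KOH) added = 0.4079 x 0.04119 = 0.01680 mol.
n(HClO4) used = 0.1878 x 0.01077 = 0.002023 mol, which equals the excess n(KOH).
So n(KOH) consumed by the sample = 0.01680 - 0.002023 = 0.01478 mol.
n(H2C2O4) = 0.01478 / 2 = 0.007389 mol.
mass H2C2O4 = 0.007389 x 90.03 = 0.6653 g, so %H2C2O4 = 0.6653/0.7100 x 100 = 93.7%.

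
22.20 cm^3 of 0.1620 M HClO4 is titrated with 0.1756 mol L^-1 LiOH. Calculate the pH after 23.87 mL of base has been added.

12.11

n(acid) = 0.1620 x 0.02220 = 0.003596 mol; n(LiOH) added = 0.1756 x 0.02387 = 0.004192 mol.
Base is in excess by 0.004192 - 0.003596 = 0.0005952 mol in a total volume of 0.04607 L.
[OH^-] = 0.0005952/0.04607 = 0.01292 M, so pOH = 1.89 and pH = 14.00 - 1.89 = 12.11.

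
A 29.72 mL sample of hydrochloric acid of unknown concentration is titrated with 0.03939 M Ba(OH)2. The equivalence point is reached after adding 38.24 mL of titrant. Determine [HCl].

n(Ba(OH)2) delivered = 0.03939 x 0.03824 = 0.001506 mol.
The reaction is 2 HCl + 1 Ba(OH)2, so n(HCl) = 0.001506 x 2/1 = 0.003013 mol.
[HCl] = 0.003013 mol / 0.02972 L = 0.101 M.

0.101 M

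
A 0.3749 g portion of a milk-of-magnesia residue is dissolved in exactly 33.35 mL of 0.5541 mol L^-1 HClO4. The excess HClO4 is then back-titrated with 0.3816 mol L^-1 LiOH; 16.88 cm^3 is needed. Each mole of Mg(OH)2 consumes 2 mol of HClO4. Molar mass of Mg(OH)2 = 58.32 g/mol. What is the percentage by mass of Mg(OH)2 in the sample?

93.6%

Total n(HClO4) added = 0.5541 x 0.03335 = 0.01848 mol.
n(LiOH) used = 0.3816 x 0.01688 = 0.006441 mol, which equals the excess n(HClO4).
So n(HClO4) consumed by the sample = 0.01848 - 0.006441 = 0.01204 mol.
n(Mg(OH)2) = 0.01204 / 2 = 0.006019 mol.
mass Mg(OH)2 = 0.006019 x 58.32 = 0.3510 g, so %Mg(OH)2 = 0.3510/0.3749 x 100 = 93.6%.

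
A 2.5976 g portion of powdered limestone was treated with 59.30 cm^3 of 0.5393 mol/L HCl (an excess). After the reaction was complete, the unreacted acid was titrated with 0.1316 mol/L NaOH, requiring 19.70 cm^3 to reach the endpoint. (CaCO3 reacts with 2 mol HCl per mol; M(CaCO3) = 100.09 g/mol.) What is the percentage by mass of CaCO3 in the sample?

56.6%

Total n(HCl) added = 0.5393 x 0.05930 = 0.03198 mol.
n(NaOH) used = 0.1316 x 0.01970 = 0.002593 mol, which equals the excess n(HCl).
So n(HCl) consumed by the sample = 0.03198 - 0.002593 = 0.02939 mol.
n(CaCO3) = 0.02939 / 2 = 0.01469 mol.
mass CaCO3 = 0.01469 x 100.09 = 1.471 g, so %CaCO3 = 1.471/2.5976 x 100 = 56.6%.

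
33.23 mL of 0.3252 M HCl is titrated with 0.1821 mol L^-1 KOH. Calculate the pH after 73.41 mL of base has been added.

n(acid) = 0.3252 x 0.03323 = 0.01081 mol; n(KOH) added = 0.1821 x 0.07341 = 0.01337 mol.
Base is in excess by 0.01337 - 0.01081 = 0.002562 mol in a total volume of 0.1066 L.
[OH^-] = 0.002562/0.1066 = 0.02402 M, so pOH = 1.62 and pH = 14.00 - 1.62 = 12.38.

12.38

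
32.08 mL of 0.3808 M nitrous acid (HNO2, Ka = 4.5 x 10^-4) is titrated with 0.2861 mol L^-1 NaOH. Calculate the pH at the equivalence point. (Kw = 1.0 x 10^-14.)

8.28

n(HNO2) = 0.3808 x 0.03208 = 0.01222 mol; V(NaOH) at equivalence = 0.01222/0.2861 = 0.04270 L.
At equivalence all the acid is converted to NO2-; total volume = 0.03208 + 0.04270 = 0.07478 L, so [NO2-] = 0.01222/0.07478 = 0.1634 M.
Kb = Kw/Ka = 1.0e-14 / 4.5 x 10^-4 = 2.22e-11.
[OH^-] = sqrt(Kb x [NO2-]) = sqrt(2.22e-11 x 0.1634) = 1.91e-6 M.
pOH = 5.72, so pH = 14.00 - 5.72 = 8.28.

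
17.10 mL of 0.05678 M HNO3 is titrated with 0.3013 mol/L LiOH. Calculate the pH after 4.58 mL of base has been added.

n(acid) = 0.05678 x 0.01710 = 0.0009709 mol; n(LiOH) added = 0.3013 x 0.004580 = 0.001380 mol.
Base is in excess by 0.001380 - 0.0009709 = 0.0004090 mol in a total volume of 0.02168 L.
[OH^-] = 0.0004090/0.02168 = 0.01887 M, so pOH = 1.72 and pH = 14.00 - 1.72 = 12.28.

12.28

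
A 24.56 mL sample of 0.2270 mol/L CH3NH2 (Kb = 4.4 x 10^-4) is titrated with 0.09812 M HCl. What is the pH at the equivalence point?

5.90

n(CH3NH2) = 0.2270 x 0.02456 = 0.005575 mol; V(HCl) at equivalence = 0.005575/0.09812 = 0.05682 L.
At equivalence the base is fully converted to CH3NH3+; total volume = 0.08138 L, so [CH3NH3+] = 0.005575/0.08138 = 0.06851 M.
Ka(CH3NH3+) = Kw/Kb = 1.0e-14 / 4.4 x 10^-4 = 2.27e-11.
[H^+] = sqrt(Ka x [CH3NH3+]) = sqrt(2.27e-11 x 0.06851) = 1.25e-6 M.
pH = -log(1.25e-6) = 5.90.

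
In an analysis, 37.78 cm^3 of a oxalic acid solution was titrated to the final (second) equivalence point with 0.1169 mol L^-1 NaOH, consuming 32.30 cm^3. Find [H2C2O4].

n(NaOH) = 0.1169 x 0.03230 = 0.003776 mol.
At the final (second) equivalence point, 2 mol OH^- react per mol H2C2O4, so n(H2C2O4) = 0.003776 / 2 = 0.001888 mol.
[H2C2O4] = 0.001888 / 0.03778 L = 0.0500 M.

0.0500 M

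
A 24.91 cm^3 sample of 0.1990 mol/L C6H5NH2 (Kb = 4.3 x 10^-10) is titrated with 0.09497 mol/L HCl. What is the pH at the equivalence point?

n(C6H5NH2) = 0.1990 x 0.02491 = 0.004957 mol; V(HCl) at equivalence = 0.004957/0.09497 = 0.05220 L.
At equivalence the base is fully converted to C6H5NH3+; total volume = 0.07711 L, so [C6H5NH3+] = 0.004957/0.07711 = 0.06429 M.
Ka(C6H5NH3+) = Kw/Kb = 1.0e-14 / 4.3 x 10^-10 = 2.33e-5.
[H^+] = sqrt(Ka x [C6H5NH3+]) = sqrt(2.33e-5 x 0.06429) = 0.00122 M.
pH = -log(0.00122) = 2.91.

2.91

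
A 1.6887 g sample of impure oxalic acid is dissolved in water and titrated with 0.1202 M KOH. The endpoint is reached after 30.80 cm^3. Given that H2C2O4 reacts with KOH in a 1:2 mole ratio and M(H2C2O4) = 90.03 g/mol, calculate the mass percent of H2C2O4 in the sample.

n(KOH) = 0.1202 x 0.03080 = 0.003702 mol.
n(H2C2O4) = 0.003702 / 2 = 0.001851 mol.
mass of H2C2O4 = 0.001851 x 90.03 = 0.1667 g.
% purity = 0.1667 / 1.6887 x 100 = 9.87%.

9.87%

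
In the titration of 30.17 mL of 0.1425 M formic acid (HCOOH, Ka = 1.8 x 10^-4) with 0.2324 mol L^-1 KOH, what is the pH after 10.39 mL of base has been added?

3.85

Initial n(HCOOH) = 0.1425 x 0.03017 = 0.004299 mol.
n(KOH) added = 0.2324 x 0.01039 = 0.002415 mol, converting that many moles of HCOOH to HCOO-.
Remaining n(HCOOH) = 0.001885 mol; n(HCOO-) = 0.002415 mol.
By Henderson-Hasselbalch, pH = pKa + log([A^-]/[HA]) = 3.74 + log(0.002415/0.001885) = 3.74 + (+0.11) = 3.85.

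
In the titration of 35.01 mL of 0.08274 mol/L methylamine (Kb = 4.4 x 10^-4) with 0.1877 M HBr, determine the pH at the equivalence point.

n(CH3NH2) = 0.08274 x 0.03501 = 0.002897 mol; V(HBr) at equivalence = 0.002897/0.1877 = 0.01543 L.
At equivalence the base is fully converted to CH3NH3+; total volume = 0.05044 L, so [CH3NH3+] = 0.002897/0.05044 = 0.05743 M.
Ka(CH3NH3+) = Kw/Kb = 1.0e-14 / 4.4 x 10^-4 = 2.27e-11.
[H^+] = sqrt(Ka x [CH3NH3+]) = sqrt(2.27e-11 x 0.05743) = 1.14e-6 M.
pH = -log(1.14e-6) = 5.94.

5.94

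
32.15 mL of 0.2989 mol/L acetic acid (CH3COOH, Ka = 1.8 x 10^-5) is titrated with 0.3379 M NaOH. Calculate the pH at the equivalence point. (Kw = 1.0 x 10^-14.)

8.97

n(CH3COOH) = 0.2989 x 0.03215 = 0.009610 mol; V(NaOH) at equivalence = 0.009610/0.3379 = 0.02844 L.
At equivalence all the acid is converted to CH3COO-; total volume = 0.03215 + 0.02844 = 0.06059 L, so [CH3COO-] = 0.009610/0.06059 = 0.1586 M.
Kb = Kw/Ka = 1.0e-14 / 1.8 x 10^-5 = 5.56e-10.
[OH^-] = sqrt(Kb x [CH3COO-]) = sqrt(5.56e-10 x 0.1586) = 9.39e-6 M.
pOH = 5.03, so pH = 14.00 - 5.03 = 8.97.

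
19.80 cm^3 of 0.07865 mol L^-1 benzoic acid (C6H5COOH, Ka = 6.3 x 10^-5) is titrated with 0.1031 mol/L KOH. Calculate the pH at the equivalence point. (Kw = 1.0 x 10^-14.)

8.43

n(C6H5COOH) = 0.07865 x 0.01980 = 0.001557 mol; V(KOH) at equivalence = 0.001557/0.1031 = 0.01510 L.
At equivalence all the acid is converted to C6H5COO-; total volume = 0.01980 + 0.01510 = 0.03490 L, so [C6H5COO-] = 0.001557/0.03490 = 0.04462 M.
Kb = Kw/Ka = 1.0e-14 / 6.3 x 10^-5 = 1.59e-10.
[OH^-] = sqrt(Kb x [C6H5COO-]) = sqrt(1.59e-10 x 0.04462) = 2.66e-6 M.
pOH = 5.57, so pH = 14.00 - 5.57 = 8.43.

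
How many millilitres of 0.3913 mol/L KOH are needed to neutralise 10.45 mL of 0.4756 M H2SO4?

25.4 mL

n(H2SO4) = 0.4756 mol/L x 0.01045 L = 0.004970 mol.
The neutralisation is 1 H2SO4 : 2 KOH, so n(KOH) = 0.004970 x 2/1 = 0.009940 mol.
V(KOH) = 0.009940 / 0.3913 = 0.02540 L = 25.4 mL.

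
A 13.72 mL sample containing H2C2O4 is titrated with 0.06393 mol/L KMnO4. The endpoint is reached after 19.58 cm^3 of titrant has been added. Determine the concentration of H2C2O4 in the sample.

0.228 M

n(KMnO4) = 0.06393 x 0.01958 = 0.001252 mol.
From the balanced equation, 2 mol KMnO4 reacts with 5 mol H2C2O4, so n(H2C2O4) = 0.001252 x 5/2 = 0.003129 mol.
[H2C2O4] = 0.003129 / 0.01372 L = 0.228 M.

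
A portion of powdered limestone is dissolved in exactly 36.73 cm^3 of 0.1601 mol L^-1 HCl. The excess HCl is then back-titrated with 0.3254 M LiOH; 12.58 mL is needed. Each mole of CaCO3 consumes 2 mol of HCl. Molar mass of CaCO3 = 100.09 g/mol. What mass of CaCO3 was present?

Total n(HCl) added = 0.1601 x 0.03673 = 0.005880 mol.
n(LiOH) used = 0.3254 x 0.01258 = 0.004094 mol, which equals the excess n(HCl).
So n(HCl) consumed by the sample = 0.005880 - 0.004094 = 0.001787 mol.
n(CaCO3) = 0.001787 / 2 = 0.0008935 mol.
mass = 0.0008935 mol x 100.09 g/mol = 0.0894 g.

0.0894 g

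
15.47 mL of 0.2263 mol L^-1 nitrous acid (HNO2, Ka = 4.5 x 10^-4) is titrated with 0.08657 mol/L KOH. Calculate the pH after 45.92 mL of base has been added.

11.89

n(acid) = 0.2263 x 0.01547 = 0.003501 mol; n(KOH) added = 0.08657 x 0.04592 = 0.003975 mol.
Base is in excess by 0.003975 - 0.003501 = 0.0004744 mol in a total volume of 0.06139 L.
[OH^-] = 0.0004744/0.06139 = 0.007728 M, so pOH = 2.11 and pH = 14.00 - 2.11 = 11.89.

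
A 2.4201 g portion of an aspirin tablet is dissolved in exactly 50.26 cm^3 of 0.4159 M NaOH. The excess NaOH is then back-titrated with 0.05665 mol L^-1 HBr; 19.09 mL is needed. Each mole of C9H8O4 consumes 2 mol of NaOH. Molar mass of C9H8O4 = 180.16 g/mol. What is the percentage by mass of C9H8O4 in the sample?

73.8%

Total n(NaOH) added = 0.4159 x 0.05026 = 0.02090 mol.
n(HBr) used = 0.05665 x 0.01909 = 0.001081 mol, which equals the excess n(NaOH).
So n(NaOH) consumed by the sample = 0.02090 - 0.001081 = 0.01982 mol.
n(C9H8O4) = 0.01982 / 2 = 0.009911 mol.
mass C9H8O4 = 0.009911 x 180.16 = 1.786 g, so %C9H8O4 = 1.786/2.4201 x 100 = 73.8%.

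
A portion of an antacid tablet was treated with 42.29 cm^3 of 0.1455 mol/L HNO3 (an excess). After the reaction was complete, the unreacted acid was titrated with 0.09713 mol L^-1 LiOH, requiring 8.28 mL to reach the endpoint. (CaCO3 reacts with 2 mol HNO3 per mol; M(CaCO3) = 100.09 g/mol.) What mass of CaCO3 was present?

0.268 g

Total n(HNO3) added = 0.1455 x 0.04229 = 0.006153 mol.
n(LiOH) used = 0.09713 x 0.008280 = 0.0008042 mol, which equals the excess n(HNO3).
So n(HNO3) consumed by the sample = 0.006153 - 0.0008042 = 0.005349 mol.
n(CaCO3) = 0.005349 / 2 = 0.002674 mol.
mass = 0.002674 mol x 100.09 g/mol = 0.268 g.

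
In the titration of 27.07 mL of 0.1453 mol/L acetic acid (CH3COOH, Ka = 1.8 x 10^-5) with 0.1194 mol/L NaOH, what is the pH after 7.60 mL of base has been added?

4.22

Initial n(CH3COOH) = 0.1453 x 0.02707 = 0.003933 mol.
n(NaOH) added = 0.1194 x 0.007600 = 0.0009074 mol, converting that many moles of CH3COOH to CH3COO-.
Remaining n(CH3COOH) = 0.003026 mol; n(CH3COO-) = 0.0009074 mol.
By Henderson-Hasselbalch, pH = pKa + log([A^-]/[HA]) = 4.74 + log(0.0009074/0.003026) = 4.74 + (-0.52) = 4.22.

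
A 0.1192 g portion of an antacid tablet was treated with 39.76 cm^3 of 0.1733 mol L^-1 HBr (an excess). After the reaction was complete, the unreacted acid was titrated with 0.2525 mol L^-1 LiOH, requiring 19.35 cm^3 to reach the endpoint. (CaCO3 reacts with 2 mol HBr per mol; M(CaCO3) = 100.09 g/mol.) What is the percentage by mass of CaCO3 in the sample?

Total n(HBr) added = 0.1733 x 0.03976 = 0.006890 mol.
n(LiOH) used = 0.2525 x 0.01935 = 0.004886 mol, which equals the excess n(HBr).
So n(HBr) consumed by the sample = 0.006890 - 0.004886 = 0.002005 mol.
n(CaCO3) = 0.002005 / 2 = 0.001002 mol.
mass CaCO3 = 0.001002 x 100.09 = 0.1003 g, so %CaCO3 = 0.1003/0.1192 x 100 = 84.2%.

84.2%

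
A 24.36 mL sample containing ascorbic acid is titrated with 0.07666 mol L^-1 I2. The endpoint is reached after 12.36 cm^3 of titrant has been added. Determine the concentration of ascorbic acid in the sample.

n(I2) = 0.07666 x 0.01236 = 0.0009475 mol.
From the balanced equation, 1 mol I2 reacts with 1 mol ascorbic acid, so n(ascorbic acid) = 0.0009475 x 1/1 = 0.0009475 mol.
[ascorbic acid] = 0.0009475 / 0.02436 L = 0.0389 M.

0.0389 M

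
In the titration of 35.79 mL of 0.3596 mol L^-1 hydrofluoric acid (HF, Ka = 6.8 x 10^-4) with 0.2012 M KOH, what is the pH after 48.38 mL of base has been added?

Initial n(HF) = 0.3596 x 0.03579 = 0.01287 mol.
n(KOH) added = 0.2012 x 0.04838 = 0.009734 mol, converting that many moles of HF to F-.
Remaining n(HF) = 0.003136 mol; n(F-) = 0.009734 mol.
By Henderson-Hasselbalch, pH = pKa + log([A^-]/[HA]) = 3.17 + log(0.009734/0.003136) = 3.17 + (+0.49) = 3.66.

3.66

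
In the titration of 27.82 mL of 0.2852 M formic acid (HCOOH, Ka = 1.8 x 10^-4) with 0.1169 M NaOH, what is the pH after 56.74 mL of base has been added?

4.45

Initial n(HCOOH) = 0.2852 x 0.02782 = 0.007934 mol.
n(NaOH) added = 0.1169 x 0.05674 = 0.006633 mol, converting that many moles of HCOOH to HCOO-.
Remaining n(HCOOH) = 0.001301 mol; n(HCOO-) = 0.006633 mol.
By Henderson-Hasselbalch, pH = pKa + log([A^-]/[HA]) = 3.74 + log(0.006633/0.001301) = 3.74 + (+0.71) = 4.45.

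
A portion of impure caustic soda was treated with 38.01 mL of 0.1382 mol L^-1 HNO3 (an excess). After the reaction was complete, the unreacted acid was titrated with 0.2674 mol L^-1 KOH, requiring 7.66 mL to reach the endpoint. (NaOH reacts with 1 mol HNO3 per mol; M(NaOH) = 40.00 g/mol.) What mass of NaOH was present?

0.128 g

Total n(HNO3) added = 0.1382 x 0.03801 = 0.005253 mol.
n(KOH) used = 0.2674 x 0.007660 = 0.002048 mol, which equals the excess n(HNO3).
So n(HNO3) consumed by the sample = 0.005253 - 0.002048 = 0.003205 mol.
n(NaOH) = 0.003205 / 1 = 0.003205 mol.
mass = 0.003205 mol x 40.00 g/mol = 0.128 g.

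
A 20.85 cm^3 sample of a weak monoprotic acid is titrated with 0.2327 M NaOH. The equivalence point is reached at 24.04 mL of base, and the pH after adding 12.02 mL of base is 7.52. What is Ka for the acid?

12.02 mL is half of the equivalence volume, so this is the half-equivalence point where [HA] = [A^-].
At half-equivalence pH = pKa, so pKa = 7.52.
Ka = 10^(-7.52) = 3.0 x 10^-8.

3.0 x 10^-8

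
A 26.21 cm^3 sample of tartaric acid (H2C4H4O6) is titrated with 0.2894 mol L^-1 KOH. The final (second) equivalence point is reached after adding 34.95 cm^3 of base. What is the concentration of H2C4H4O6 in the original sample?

0.193 M

n(KOH) = 0.2894 x 0.03495 = 0.01011 mol.
At the final (second) equivalence point, 2 mol OH^- react per mol H2C4H4O6, so n(H2C4H4O6) = 0.01011 / 2 = 0.005057 mol.
[H2C4H4O6] = 0.005057 / 0.02621 L = 0.193 M.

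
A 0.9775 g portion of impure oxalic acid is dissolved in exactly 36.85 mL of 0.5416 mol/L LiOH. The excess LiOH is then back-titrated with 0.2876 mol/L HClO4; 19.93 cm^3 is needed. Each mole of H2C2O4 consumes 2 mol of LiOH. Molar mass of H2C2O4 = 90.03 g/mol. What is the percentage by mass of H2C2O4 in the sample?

Total n(LiOH) added = 0.5416 x 0.03685 = 0.01996 mol.
n(HClO4) used = 0.2876 x 0.01993 = 0.005732 mol, which equals the excess n(LiOH).
So n(LiOH) consumed by the sample = 0.01996 - 0.005732 = 0.01423 mol.
n(H2C2O4) = 0.01423 / 2 = 0.007113 mol.
mass H2C2O4 = 0.007113 x 90.03 = 0.6404 g, so %H2C2O4 = 0.6404/0.9775 x 100 = 65.5%.

65.5%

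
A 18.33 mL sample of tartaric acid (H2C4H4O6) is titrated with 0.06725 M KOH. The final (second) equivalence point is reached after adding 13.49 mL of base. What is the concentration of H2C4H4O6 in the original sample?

0.0247 M

n(KOH) = 0.06725 x 0.01349 = 0.0009072 mol.
At the final (second) equivalence point, 2 mol OH^- react per mol H2C4H4O6, so n(H2C4H4O6) = 0.0009072 / 2 = 0.0004536 mol.
[H2C4H4O6] = 0.0004536 / 0.01833 L = 0.0247 M.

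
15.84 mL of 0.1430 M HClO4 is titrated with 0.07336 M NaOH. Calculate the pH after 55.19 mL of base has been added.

12.40

n(acid) = 0.1430 x 0.01584 = 0.002265 mol; n(NaOH) added = 0.07336 x 0.05519 = 0.004049 mol.
Base is in excess by 0.004049 - 0.002265 = 0.001784 mol in a total volume of 0.07103 L.
[OH^-] = 0.001784/0.07103 = 0.02511 M, so pOH = 1.60 and pH = 14.00 - 1.60 = 12.40.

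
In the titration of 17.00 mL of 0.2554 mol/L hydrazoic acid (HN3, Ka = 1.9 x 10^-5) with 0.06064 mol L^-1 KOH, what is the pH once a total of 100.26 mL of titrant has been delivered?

n(acid) = 0.2554 x 0.01700 = 0.004342 mol; n(KOH) added = 0.06064 x 0.1003 = 0.006080 mol.
Base is in excess by 0.006080 - 0.004342 = 0.001738 mol in a total volume of 0.1173 L.
[OH^-] = 0.001738/0.1173 = 0.01482 M, so pOH = 1.83 and pH = 14.00 - 1.83 = 12.17.

12.17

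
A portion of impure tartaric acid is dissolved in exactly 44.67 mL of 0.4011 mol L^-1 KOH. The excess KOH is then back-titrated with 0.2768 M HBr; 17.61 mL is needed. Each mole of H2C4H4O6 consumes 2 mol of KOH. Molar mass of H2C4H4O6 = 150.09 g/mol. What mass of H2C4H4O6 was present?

0.979 g

Total n(KOH) added = 0.4011 x 0.04467 = 0.01792 mol.
n(HBr) used = 0.2768 x 0.01761 = 0.004874 mol, which equals the excess n(KOH).
So n(KOH) consumed by the sample = 0.01792 - 0.004874 = 0.01304 mol.
n(H2C4H4O6) = 0.01304 / 2 = 0.006521 mol.
mass = 0.006521 mol x 150.09 g/mol = 0.979 g.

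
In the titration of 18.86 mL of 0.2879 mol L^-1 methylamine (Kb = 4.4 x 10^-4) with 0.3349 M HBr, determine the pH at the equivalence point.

5.73

n(CH3NH2) = 0.2879 x 0.01886 = 0.005430 mol; V(HBr) at equivalence = 0.005430/0.3349 = 0.01621 L.
At equivalence the base is fully converted to CH3NH3+; total volume = 0.03507 L, so [CH3NH3+] = 0.005430/0.03507 = 0.1548 M.
Ka(CH3NH3+) = Kw/Kb = 1.0e-14 / 4.4 x 10^-4 = 2.27e-11.
[H^+] = sqrt(Ka x [CH3NH3+]) = sqrt(2.27e-11 x 0.1548) = 1.88e-6 M.
pH = -log(1.88e-6) = 5.73.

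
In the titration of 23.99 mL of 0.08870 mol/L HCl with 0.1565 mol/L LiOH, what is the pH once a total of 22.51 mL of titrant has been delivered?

n(acid) = 0.08870 x 0.02399 = 0.002128 mol; n(LiOH) added = 0.1565 x 0.02251 = 0.003523 mol.
Base is in excess by 0.003523 - 0.002128 = 0.001395 mol in a total volume of 0.04650 L.
[OH^-] = 0.001395/0.04650 = 0.03000 M, so pOH = 1.52 and pH = 14.00 - 1.52 = 12.48.

12.48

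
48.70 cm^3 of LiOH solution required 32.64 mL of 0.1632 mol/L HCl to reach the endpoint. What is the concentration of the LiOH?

0.109 M

n(HCl) delivered = 0.1632 x 0.03264 = 0.005327 mol.
For a 1:1 reaction, n(LiOH) = 0.005327 mol.
[LiOH] = 0.005327 mol / 0.04870 L = 0.109 M.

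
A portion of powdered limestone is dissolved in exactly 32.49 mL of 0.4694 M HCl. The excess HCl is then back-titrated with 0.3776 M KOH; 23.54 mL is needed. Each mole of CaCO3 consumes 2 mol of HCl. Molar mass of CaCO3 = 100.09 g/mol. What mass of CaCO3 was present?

0.318 g

Total n(HCl) added = 0.4694 x 0.03249 = 0.01525 mol.
n(KOH) used = 0.3776 x 0.02354 = 0.008889 mol, which equals the excess n(HCl).
So n(HCl) consumed by the sample = 0.01525 - 0.008889 = 0.006362 mol.
n(CaCO3) = 0.006362 / 2 = 0.003181 mol.
mass = 0.003181 mol x 100.09 g/mol = 0.318 g.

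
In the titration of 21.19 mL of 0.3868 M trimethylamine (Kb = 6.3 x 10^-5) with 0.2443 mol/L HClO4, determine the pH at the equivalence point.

n((CH3)3N) = 0.3868 x 0.02119 = 0.008196 mol; V(HClO4) at equivalence = 0.008196/0.2443 = 0.03355 L.
At equivalence the base is fully converted to (CH3)3NH+; total volume = 0.05474 L, so [(CH3)3NH+] = 0.008196/0.05474 = 0.1497 M.
Ka((CH3)3NH+) = Kw/Kb = 1.0e-14 / 6.3 x 10^-5 = 1.59e-10.
[H^+] = sqrt(Ka x [(CH3)3NH+]) = sqrt(1.59e-10 x 0.1497) = 4.88e-6 M.
pH = -log(4.88e-6) = 5.31.

5.31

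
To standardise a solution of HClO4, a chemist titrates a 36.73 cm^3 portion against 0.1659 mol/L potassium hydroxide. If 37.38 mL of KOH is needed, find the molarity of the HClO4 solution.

0.169 M

n(KOH) delivered = 0.1659 x 0.03738 = 0.006201 mol.
For a 1:1 reaction, n(HClO4) = 0.006201 mol.
[HClO4] = 0.006201 mol / 0.03673 L = 0.169 M.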